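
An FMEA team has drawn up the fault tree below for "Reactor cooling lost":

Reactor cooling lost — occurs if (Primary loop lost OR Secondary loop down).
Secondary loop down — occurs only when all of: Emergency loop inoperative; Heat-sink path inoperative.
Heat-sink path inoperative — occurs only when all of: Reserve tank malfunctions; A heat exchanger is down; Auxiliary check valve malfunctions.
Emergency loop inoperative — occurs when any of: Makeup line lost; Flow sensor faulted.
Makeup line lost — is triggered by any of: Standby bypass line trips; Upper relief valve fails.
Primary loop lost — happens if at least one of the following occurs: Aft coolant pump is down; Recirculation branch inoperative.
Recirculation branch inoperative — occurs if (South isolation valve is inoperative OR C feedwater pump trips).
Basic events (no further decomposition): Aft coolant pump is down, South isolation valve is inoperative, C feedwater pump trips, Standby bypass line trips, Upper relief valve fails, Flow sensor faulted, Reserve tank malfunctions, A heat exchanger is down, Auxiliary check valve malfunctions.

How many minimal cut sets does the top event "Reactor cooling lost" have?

Recirculation branch inoperative [OR]: union of children's cut sets → 2 cut set(s).
Primary loop lost [OR]: union of children's cut sets → 3 cut set(s).
Makeup line lost [OR]: union of children's cut sets → 2 cut set(s).
Emergency loop inoperative [OR]: union of children's cut sets → 3 cut set(s).
Heat-sink path inoperative [AND]: one cut set from each child combined → 1 × 1 × 1 = 1 cut set(s).
Secondary loop down [AND]: one cut set from each child combined → 3 × 1 = 3 cut set(s).
Reactor cooling lost [OR]: union of children's cut sets → 6 cut set(s).
Minimal cut sets: {Aft coolant pump is down}; {South isolation valve is inoperative}; {C feedwater pump trips}; {A heat exchanger is down, Auxiliary check valve malfunctions, Reserve tank malfunctions, Standby bypass line trips}; {A heat exchanger is down, Auxiliary check valve malfunctions, Reserve tank malfunctions, Upper relief valve fails}; {A heat exchanger is down, Auxiliary check valve malfunctions, Flow sensor faulted, Reserve tank malfunctions}.

6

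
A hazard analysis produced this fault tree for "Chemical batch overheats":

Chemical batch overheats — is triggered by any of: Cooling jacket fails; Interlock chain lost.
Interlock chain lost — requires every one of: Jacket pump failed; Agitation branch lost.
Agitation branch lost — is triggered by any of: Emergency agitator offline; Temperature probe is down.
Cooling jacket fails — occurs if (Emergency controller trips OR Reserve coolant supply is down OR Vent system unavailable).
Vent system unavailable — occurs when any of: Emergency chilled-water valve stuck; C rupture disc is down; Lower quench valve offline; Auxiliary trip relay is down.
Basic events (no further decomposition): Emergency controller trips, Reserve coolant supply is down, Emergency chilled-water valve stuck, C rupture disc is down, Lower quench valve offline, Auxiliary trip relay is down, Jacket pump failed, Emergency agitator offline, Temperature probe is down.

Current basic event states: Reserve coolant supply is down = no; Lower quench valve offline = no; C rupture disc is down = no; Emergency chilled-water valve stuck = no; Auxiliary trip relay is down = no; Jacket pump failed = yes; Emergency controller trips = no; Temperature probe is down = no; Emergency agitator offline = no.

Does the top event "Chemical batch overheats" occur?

No

Vent system unavailable [OR]: Emergency chilled-water valve stuck=not, C rupture disc is down=not, Lower quench valve offline=not, Auxiliary trip relay is down=not → no input occurs → does not occur.
Cooling jacket fails [OR]: Emergency controller trips=not, Reserve coolant supply is down=not, Vent system unavailable=not → no input occurs → does not occur.
Agitation branch lost [OR]: Emergency agitator offline=not, Temperature probe is down=not → no input occurs → does not occur.
Interlock chain lost [AND]: Jacket pump failed=occurs, Agitation branch lost=not → not all inputs occur → does not occur.
Chemical batch overheats [OR]: Cooling jacket fails=not, Interlock chain lost=not → no input occurs → does not occur.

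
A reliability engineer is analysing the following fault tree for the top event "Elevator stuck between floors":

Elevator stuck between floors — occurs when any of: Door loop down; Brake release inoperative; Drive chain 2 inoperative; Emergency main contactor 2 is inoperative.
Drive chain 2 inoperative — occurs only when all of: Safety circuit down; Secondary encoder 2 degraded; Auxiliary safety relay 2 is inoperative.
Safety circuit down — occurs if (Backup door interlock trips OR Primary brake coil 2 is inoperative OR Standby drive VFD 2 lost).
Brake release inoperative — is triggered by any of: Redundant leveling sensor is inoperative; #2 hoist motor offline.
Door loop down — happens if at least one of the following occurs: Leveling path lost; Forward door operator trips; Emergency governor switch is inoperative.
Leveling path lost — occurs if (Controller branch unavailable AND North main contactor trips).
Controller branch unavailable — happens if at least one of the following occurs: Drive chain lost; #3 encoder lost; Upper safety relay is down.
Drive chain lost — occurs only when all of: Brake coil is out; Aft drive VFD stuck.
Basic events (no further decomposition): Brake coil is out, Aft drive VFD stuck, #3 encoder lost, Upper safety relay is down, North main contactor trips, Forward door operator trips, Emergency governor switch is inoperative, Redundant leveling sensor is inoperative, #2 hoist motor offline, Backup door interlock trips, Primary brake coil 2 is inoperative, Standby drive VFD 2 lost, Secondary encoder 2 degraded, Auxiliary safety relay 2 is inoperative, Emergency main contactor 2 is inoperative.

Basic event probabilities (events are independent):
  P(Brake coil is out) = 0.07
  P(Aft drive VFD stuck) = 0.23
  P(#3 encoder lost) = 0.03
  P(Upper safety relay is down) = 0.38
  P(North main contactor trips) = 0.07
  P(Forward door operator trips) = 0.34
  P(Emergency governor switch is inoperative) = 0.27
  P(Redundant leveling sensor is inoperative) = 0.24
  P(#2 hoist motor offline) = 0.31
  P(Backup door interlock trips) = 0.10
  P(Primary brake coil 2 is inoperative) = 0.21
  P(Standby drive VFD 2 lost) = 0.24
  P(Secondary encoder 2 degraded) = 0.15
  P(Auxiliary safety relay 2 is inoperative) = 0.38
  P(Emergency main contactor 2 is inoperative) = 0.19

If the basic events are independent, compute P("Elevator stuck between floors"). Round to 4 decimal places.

P(Drive chain lost) [AND] = 0.07 × 0.23 = 0.016100
P(Controller branch unavailable) [OR] = 1 − (1−0.016100) × (1−0.03) × (1−0.38) = 0.408283
P(Leveling path lost) [AND] = 0.408283 × 0.07 = 0.028580
P(Door loop down) [OR] = 1 − (1−0.028580) × (1−0.34) × (1−0.27) = 0.531970
P(Brake release inoperative) [OR] = 1 − (1−0.24) × (1−0.31) = 0.475600
P(Safety circuit down) [OR] = 1 − (1−0.10) × (1−0.21) × (1−0.24) = 0.459640
P(Drive chain 2 inoperative) [AND] = 0.459640 × 0.15 × 0.38 = 0.026199
P(Elevator stuck between floors) [OR] = 1 − (1−0.531970) × (1−0.475600) × (1−0.026199) × (1−0.19) = 0.806406
Rounded to 4 decimal places: P(Elevator stuck between floors) ≈ 0.8064.

0.8064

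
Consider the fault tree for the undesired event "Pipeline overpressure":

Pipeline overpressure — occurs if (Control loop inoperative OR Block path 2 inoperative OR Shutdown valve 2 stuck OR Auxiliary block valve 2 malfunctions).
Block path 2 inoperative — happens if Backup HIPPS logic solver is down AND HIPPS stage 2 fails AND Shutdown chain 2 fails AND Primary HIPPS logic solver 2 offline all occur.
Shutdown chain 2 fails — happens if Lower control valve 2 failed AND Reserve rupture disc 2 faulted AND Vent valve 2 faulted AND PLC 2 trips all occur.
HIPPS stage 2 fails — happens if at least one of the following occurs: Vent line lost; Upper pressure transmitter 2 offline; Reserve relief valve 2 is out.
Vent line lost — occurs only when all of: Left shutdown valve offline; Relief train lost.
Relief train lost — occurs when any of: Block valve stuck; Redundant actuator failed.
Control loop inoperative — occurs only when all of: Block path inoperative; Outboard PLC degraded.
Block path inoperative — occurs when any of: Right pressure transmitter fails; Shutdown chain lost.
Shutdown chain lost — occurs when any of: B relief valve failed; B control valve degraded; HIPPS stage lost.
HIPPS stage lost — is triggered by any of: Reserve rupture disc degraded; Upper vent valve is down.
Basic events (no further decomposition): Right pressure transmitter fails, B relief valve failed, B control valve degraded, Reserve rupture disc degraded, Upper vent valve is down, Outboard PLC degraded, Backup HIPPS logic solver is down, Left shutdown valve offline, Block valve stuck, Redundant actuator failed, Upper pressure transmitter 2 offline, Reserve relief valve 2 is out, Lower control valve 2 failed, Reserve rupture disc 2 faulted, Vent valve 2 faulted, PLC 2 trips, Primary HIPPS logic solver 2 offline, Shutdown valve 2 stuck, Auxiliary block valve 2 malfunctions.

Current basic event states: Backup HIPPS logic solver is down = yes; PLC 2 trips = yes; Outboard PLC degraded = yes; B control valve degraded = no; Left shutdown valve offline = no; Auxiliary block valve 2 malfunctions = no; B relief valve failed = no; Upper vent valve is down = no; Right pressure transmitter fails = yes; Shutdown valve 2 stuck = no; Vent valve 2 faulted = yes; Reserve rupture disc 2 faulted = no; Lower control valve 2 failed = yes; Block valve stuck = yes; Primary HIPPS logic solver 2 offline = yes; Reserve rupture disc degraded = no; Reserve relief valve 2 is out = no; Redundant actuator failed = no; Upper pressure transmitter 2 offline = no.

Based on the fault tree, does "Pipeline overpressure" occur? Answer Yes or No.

Yes

HIPPS stage lost [OR]: Reserve rupture disc degraded=not, Upper vent valve is down=not → no input occurs → does not occur.
Shutdown chain lost [OR]: B relief valve failed=not, B control valve degraded=not, HIPPS stage lost=not → no input occurs → does not occur.
Block path inoperative [OR]: Right pressure transmitter fails=occurs, Shutdown chain lost=not → at least one input occurs → occurs.
Control loop inoperative [AND]: Block path inoperative=occurs, Outboard PLC degraded=occurs → all inputs occur → occurs.
Relief train lost [OR]: Block valve stuck=occurs, Redundant actuator failed=not → at least one input occurs → occurs.
Vent line lost [AND]: Left shutdown valve offline=not, Relief train lost=occurs → not all inputs occur → does not occur.
HIPPS stage 2 fails [OR]: Vent line lost=not, Upper pressure transmitter 2 offline=not, Reserve relief valve 2 is out=not → no input occurs → does not occur.
Shutdown chain 2 fails [AND]: Lower control valve 2 failed=occurs, Reserve rupture disc 2 faulted=not, Vent valve 2 faulted=occurs, PLC 2 trips=occurs → not all inputs occur → does not occur.
Block path 2 inoperative [AND]: Backup HIPPS logic solver is down=occurs, HIPPS stage 2 fails=not, Shutdown chain 2 fails=not, Primary HIPPS logic solver 2 offline=occurs → not all inputs occur → does not occur.
Pipeline overpressure [OR]: Control loop inoperative=occurs, Block path 2 inoperative=not, Shutdown valve 2 stuck=not, Auxiliary block valve 2 malfunctions=not → at least one input occurs → occurs.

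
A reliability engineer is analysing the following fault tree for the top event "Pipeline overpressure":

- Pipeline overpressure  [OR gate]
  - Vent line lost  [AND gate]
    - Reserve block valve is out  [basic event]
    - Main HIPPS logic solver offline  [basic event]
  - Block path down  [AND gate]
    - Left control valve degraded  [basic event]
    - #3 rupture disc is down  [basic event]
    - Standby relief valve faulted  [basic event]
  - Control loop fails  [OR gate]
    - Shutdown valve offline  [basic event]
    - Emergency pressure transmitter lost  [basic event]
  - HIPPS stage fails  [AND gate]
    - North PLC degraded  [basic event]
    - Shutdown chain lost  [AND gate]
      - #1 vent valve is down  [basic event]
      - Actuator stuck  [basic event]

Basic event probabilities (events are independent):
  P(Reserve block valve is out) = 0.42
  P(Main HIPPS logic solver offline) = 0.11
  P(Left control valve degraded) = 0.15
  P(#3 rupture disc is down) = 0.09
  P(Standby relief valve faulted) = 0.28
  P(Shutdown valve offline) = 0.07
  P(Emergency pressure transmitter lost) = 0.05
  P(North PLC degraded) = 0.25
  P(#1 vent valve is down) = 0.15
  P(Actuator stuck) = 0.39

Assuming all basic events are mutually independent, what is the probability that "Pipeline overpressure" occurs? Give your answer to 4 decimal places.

P(Vent line lost) [AND] = 0.42 × 0.11 = 0.046200
P(Block path down) [AND] = 0.15 × 0.09 × 0.28 = 0.003780
P(Control loop fails) [OR] = 1 − (1−0.07) × (1−0.05) = 0.116500
P(Shutdown chain lost) [AND] = 0.15 × 0.39 = 0.058500
P(HIPPS stage fails) [AND] = 0.25 × 0.058500 = 0.014625
P(Pipeline overpressure) [OR] = 1 − (1−0.046200) × (1−0.003780) × (1−0.116500) × (1−0.014625) = 0.172781
Rounded to 4 decimal places: P(Pipeline overpressure) ≈ 0.1728.

0.1728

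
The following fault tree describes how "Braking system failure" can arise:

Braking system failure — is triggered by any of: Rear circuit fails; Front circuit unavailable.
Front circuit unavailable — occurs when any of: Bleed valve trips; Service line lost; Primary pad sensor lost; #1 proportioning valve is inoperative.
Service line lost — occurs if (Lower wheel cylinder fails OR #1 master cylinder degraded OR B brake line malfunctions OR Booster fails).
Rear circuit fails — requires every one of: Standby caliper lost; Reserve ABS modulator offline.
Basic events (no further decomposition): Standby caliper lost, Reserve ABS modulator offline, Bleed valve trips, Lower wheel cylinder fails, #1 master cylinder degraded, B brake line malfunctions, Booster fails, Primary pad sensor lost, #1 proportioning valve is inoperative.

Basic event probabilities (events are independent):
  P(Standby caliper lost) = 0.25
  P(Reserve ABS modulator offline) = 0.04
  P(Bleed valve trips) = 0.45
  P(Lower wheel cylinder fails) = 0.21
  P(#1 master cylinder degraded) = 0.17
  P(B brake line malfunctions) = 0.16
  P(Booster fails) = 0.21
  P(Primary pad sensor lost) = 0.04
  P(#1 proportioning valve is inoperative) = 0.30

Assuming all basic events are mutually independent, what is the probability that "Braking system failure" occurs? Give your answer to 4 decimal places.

P(Rear circuit fails) [AND] = 0.25 × 0.04 = 0.010000
P(Service line lost) [OR] = 1 − (1−0.21) × (1−0.17) × (1−0.16) × (1−0.21) = 0.564877
P(Front circuit unavailable) [OR] = 1 − (1−0.45) × (1−0.564877) × (1−0.04) × (1−0.30) = 0.839179
P(Braking system failure) [OR] = 1 − (1−0.010000) × (1−0.839179) = 0.840787
Rounded to 4 decimal places: P(Braking system failure) ≈ 0.8408.

0.8408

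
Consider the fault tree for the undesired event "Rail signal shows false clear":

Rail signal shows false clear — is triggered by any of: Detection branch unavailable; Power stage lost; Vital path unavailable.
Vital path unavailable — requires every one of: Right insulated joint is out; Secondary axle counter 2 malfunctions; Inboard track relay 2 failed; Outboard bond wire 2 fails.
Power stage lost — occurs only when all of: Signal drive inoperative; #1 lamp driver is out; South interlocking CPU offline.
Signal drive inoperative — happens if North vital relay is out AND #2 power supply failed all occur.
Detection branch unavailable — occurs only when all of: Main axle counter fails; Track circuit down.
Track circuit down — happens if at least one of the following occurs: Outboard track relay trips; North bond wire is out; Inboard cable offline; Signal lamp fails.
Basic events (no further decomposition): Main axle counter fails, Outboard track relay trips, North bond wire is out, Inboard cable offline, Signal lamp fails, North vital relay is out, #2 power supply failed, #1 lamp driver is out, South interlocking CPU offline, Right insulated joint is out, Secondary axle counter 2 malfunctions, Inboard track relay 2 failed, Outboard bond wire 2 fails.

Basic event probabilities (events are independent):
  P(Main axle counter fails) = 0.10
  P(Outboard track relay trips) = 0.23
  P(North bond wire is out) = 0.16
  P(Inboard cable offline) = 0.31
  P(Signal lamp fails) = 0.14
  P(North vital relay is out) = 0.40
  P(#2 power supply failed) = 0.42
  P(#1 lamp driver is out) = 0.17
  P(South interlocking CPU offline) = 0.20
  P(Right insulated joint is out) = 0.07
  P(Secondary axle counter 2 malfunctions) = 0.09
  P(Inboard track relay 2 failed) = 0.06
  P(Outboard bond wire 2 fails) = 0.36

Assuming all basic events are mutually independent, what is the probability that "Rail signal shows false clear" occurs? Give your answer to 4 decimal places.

P(Track circuit down) [OR] = 1 − (1−0.23) × (1−0.16) × (1−0.31) × (1−0.14) = 0.616189
P(Detection branch unavailable) [AND] = 0.10 × 0.616189 = 0.061619
P(Signal drive inoperative) [AND] = 0.40 × 0.42 = 0.168000
P(Power stage lost) [AND] = 0.168000 × 0.17 × 0.20 = 0.005712
P(Vital path unavailable) [AND] = 0.07 × 0.09 × 0.06 × 0.36 = 0.000136
P(Rail signal shows false clear) [OR] = 1 − (1−0.061619) × (1−0.005712) × (1−0.000136) = 0.067106
Rounded to 4 decimal places: P(Rail signal shows false clear) ≈ 0.0671.

0.0671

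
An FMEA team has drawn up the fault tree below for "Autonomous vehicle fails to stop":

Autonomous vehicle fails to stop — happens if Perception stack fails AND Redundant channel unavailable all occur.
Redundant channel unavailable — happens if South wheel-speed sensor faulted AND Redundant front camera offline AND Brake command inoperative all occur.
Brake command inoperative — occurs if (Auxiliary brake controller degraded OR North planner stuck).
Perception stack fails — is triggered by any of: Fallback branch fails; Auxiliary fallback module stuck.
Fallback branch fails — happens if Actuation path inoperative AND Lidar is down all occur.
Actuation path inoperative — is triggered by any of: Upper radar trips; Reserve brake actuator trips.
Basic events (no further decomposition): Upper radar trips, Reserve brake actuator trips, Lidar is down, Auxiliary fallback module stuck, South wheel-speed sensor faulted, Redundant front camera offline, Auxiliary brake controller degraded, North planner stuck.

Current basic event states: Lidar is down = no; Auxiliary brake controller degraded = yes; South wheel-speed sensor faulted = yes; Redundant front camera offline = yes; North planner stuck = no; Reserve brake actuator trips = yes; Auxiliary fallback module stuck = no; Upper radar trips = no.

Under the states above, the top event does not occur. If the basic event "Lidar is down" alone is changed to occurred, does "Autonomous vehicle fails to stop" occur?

Counterfactual: set "Lidar is down" to occurred.
Actuation path inoperative [OR]: Upper radar trips=not, Reserve brake actuator trips=occurs → at least one input occurs → occurs.
Fallback branch fails [AND]: Actuation path inoperative=occurs, Lidar is down=occurs → all inputs occur → occurs.
Perception stack fails [OR]: Fallback branch fails=occurs, Auxiliary fallback module stuck=not → at least one input occurs → occurs.
Brake command inoperative [OR]: Auxiliary brake controller degraded=occurs, North planner stuck=not → at least one input occurs → occurs.
Redundant channel unavailable [AND]: South wheel-speed sensor faulted=occurs, Redundant front camera offline=occurs, Brake command inoperative=occurs → all inputs occur → occurs.
Autonomous vehicle fails to stop [AND]: Perception stack fails=occurs, Redundant channel unavailable=occurs → all inputs occur → occurs.

Yes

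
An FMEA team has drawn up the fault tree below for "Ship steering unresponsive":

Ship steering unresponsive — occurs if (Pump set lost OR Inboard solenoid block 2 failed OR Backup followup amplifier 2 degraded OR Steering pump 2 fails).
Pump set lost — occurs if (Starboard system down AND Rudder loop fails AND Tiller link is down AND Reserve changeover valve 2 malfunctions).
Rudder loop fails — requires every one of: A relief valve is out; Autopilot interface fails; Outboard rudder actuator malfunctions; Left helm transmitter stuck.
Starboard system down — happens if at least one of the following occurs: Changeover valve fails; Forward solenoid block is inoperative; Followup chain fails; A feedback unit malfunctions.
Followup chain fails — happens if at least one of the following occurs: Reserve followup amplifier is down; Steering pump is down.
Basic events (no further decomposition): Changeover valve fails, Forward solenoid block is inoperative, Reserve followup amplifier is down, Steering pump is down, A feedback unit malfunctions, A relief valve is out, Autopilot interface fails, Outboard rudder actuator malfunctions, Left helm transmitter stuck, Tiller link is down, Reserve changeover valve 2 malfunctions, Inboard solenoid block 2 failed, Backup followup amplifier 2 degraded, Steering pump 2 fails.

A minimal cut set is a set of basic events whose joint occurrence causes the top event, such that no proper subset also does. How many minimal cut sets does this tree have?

Followup chain fails [OR]: union of children's cut sets → 2 cut set(s).
Starboard system down [OR]: union of children's cut sets → 5 cut set(s).
Rudder loop fails [AND]: one cut set from each child combined → 1 × 1 × 1 × 1 = 1 cut set(s).
Pump set lost [AND]: one cut set from each child combined → 5 × 1 × 1 × 1 = 5 cut set(s).
Ship steering unresponsive [OR]: union of children's cut sets → 8 cut set(s).
Minimal cut sets: {A relief valve is out, Autopilot interface fails, Changeover valve fails, Left helm transmitter stuck, Outboard rudder actuator malfunctions, Reserve changeover valve 2 malfunctions, Tiller link is down}; {A relief valve is out, Autopilot interface fails, Forward solenoid block is inoperative, Left helm transmitter stuck, Outboard rudder actuator malfunctions, Reserve changeover valve 2 malfunctions, Tiller link is down}; {A relief valve is out, Autopilot interface fails, Left helm transmitter stuck, Outboard rudder actuator malfunctions, Reserve changeover valve 2 malfunctions, Reserve followup amplifier is down, Tiller link is down}; {A relief valve is out, Autopilot interface fails, Left helm transmitter stuck, Outboard rudder actuator malfunctions, Reserve changeover valve 2 malfunctions, Steering pump is down, Tiller link is down}; {A feedback unit malfunctions, A relief valve is out, Autopilot interface fails, Left helm transmitter stuck, Outboard rudder actuator malfunctions, Reserve changeover valve 2 malfunctions, Tiller link is down}; {Inboard solenoid block 2 failed}; {Backup followup amplifier 2 degraded}; {Steering pump 2 fails}.

8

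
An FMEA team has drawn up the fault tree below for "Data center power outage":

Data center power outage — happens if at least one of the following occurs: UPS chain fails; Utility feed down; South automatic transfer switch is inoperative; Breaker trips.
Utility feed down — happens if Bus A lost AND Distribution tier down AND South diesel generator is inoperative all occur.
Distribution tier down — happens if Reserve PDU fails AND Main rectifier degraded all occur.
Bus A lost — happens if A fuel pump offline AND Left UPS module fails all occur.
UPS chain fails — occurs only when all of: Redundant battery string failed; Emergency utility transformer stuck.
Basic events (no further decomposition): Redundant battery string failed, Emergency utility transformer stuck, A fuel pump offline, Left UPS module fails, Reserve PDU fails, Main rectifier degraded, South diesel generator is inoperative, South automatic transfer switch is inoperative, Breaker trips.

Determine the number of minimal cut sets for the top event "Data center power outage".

4

UPS chain fails [AND]: one cut set from each child combined → 1 × 1 = 1 cut set(s).
Bus A lost [AND]: one cut set from each child combined → 1 × 1 = 1 cut set(s).
Distribution tier down [AND]: one cut set from each child combined → 1 × 1 = 1 cut set(s).
Utility feed down [AND]: one cut set from each child combined → 1 × 1 × 1 = 1 cut set(s).
Data center power outage [OR]: union of children's cut sets → 4 cut set(s).
Minimal cut sets: {Emergency utility transformer stuck, Redundant battery string failed}; {A fuel pump offline, Left UPS module fails, Main rectifier degraded, Reserve PDU fails, South diesel generator is inoperative}; {South automatic transfer switch is inoperative}; {Breaker trips}.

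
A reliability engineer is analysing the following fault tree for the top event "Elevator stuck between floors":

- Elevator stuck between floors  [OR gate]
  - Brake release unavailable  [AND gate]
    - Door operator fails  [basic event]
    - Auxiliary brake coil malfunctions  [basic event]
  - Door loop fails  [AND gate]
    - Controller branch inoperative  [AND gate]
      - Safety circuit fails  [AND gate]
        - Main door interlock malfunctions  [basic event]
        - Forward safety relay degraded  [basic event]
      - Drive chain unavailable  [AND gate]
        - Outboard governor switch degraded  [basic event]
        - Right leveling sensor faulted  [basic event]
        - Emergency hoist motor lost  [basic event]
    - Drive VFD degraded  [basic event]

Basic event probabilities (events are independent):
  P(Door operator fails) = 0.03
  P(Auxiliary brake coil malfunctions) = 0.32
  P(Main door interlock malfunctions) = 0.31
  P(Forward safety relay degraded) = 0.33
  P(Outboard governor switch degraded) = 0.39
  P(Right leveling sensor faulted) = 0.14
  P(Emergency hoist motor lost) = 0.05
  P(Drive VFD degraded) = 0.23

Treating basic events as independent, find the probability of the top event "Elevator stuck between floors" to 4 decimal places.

0.0097

P(Brake release unavailable) [AND] = 0.03 × 0.32 = 0.009600
P(Safety circuit fails) [AND] = 0.31 × 0.33 = 0.102300
P(Drive chain unavailable) [AND] = 0.39 × 0.14 × 0.05 = 0.002730
P(Controller branch inoperative) [AND] = 0.102300 × 0.002730 = 0.000279
P(Door loop fails) [AND] = 0.000279 × 0.23 = 0.000064
P(Elevator stuck between floors) [OR] = 1 − (1−0.009600) × (1−0.000064) = 0.009663
Rounded to 4 decimal places: P(Elevator stuck between floors) ≈ 0.0097.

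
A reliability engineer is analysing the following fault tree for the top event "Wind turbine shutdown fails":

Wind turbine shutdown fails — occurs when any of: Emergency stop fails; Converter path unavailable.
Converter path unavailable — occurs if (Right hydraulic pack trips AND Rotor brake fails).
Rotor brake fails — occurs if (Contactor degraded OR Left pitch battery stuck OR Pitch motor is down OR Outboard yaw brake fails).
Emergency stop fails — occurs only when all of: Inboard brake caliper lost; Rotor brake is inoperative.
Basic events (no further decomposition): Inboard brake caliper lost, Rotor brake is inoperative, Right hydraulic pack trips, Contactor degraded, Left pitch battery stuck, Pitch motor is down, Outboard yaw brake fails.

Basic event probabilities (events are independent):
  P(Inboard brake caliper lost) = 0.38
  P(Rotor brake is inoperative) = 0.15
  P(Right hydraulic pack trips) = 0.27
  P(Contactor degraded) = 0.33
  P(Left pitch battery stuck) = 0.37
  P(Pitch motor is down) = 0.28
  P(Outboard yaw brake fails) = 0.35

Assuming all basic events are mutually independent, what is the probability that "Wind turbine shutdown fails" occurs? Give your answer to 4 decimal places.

P(Emergency stop fails) [AND] = 0.38 × 0.15 = 0.057000
P(Rotor brake fails) [OR] = 1 − (1−0.33) × (1−0.37) × (1−0.28) × (1−0.35) = 0.802457
P(Converter path unavailable) [AND] = 0.27 × 0.802457 = 0.216663
P(Wind turbine shutdown fails) [OR] = 1 − (1−0.057000) × (1−0.216663) = 0.261313
Rounded to 4 decimal places: P(Wind turbine shutdown fails) ≈ 0.2613.

0.2613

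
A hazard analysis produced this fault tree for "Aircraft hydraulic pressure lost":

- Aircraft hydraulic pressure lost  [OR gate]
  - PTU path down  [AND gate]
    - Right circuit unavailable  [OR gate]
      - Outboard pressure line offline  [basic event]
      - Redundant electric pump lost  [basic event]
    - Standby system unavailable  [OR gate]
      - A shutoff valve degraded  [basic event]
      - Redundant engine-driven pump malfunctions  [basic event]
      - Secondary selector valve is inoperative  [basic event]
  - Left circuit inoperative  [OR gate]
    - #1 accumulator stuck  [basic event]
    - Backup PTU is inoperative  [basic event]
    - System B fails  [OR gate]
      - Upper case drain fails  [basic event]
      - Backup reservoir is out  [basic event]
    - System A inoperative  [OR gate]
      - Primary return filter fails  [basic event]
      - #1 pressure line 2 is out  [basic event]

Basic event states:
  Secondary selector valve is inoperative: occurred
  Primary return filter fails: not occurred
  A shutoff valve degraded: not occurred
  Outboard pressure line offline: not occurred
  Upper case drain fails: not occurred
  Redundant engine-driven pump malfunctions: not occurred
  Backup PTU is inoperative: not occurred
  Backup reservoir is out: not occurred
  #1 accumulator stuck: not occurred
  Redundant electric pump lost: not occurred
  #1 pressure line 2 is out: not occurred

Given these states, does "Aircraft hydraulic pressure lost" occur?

Right circuit unavailable [OR]: Outboard pressure line offline=not, Redundant electric pump lost=not → no input occurs → does not occur.
Standby system unavailable [OR]: A shutoff valve degraded=not, Redundant engine-driven pump malfunctions=not, Secondary selector valve is inoperative=occurs → at least one input occurs → occurs.
PTU path down [AND]: Right circuit unavailable=not, Standby system unavailable=occurs → not all inputs occur → does not occur.
System B fails [OR]: Upper case drain fails=not, Backup reservoir is out=not → no input occurs → does not occur.
System A inoperative [OR]: Primary return filter fails=not, #1 pressure line 2 is out=not → no input occurs → does not occur.
Left circuit inoperative [OR]: #1 accumulator stuck=not, Backup PTU is inoperative=not, System B fails=not, System A inoperative=not → no input occurs → does not occur.
Aircraft hydraulic pressure lost [OR]: PTU path down=not, Left circuit inoperative=not → no input occurs → does not occur.

No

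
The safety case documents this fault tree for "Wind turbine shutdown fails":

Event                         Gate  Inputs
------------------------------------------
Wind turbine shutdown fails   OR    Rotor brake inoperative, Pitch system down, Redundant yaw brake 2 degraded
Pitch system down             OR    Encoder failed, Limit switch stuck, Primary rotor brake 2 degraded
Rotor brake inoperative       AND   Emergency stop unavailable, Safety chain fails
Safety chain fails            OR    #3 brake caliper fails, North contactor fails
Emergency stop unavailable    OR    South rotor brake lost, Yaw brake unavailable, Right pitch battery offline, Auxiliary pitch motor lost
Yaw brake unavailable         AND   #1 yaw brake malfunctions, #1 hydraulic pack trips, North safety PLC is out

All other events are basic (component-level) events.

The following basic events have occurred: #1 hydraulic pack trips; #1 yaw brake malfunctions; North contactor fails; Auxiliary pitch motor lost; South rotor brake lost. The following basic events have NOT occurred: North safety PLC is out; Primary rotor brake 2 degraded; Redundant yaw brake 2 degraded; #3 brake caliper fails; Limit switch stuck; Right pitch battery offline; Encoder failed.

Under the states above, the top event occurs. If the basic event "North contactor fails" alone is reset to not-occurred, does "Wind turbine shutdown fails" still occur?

Counterfactual: set "North contactor fails" to not occurred.
Yaw brake unavailable [AND]: #1 yaw brake malfunctions=occurs, #1 hydraulic pack trips=occurs, North safety PLC is out=not → not all inputs occur → does not occur.
Emergency stop unavailable [OR]: South rotor brake lost=occurs, Yaw brake unavailable=not, Right pitch battery offline=not, Auxiliary pitch motor lost=occurs → at least one input occurs → occurs.
Safety chain fails [OR]: #3 brake caliper fails=not, North contactor fails=not → no input occurs → does not occur.
Rotor brake inoperative [AND]: Emergency stop unavailable=occurs, Safety chain fails=not → not all inputs occur → does not occur.
Pitch system down [OR]: Encoder failed=not, Limit switch stuck=not, Primary rotor brake 2 degraded=not → no input occurs → does not occur.
Wind turbine shutdown fails [OR]: Rotor brake inoperative=not, Pitch system down=not, Redundant yaw brake 2 degraded=not → no input occurs → does not occur.

No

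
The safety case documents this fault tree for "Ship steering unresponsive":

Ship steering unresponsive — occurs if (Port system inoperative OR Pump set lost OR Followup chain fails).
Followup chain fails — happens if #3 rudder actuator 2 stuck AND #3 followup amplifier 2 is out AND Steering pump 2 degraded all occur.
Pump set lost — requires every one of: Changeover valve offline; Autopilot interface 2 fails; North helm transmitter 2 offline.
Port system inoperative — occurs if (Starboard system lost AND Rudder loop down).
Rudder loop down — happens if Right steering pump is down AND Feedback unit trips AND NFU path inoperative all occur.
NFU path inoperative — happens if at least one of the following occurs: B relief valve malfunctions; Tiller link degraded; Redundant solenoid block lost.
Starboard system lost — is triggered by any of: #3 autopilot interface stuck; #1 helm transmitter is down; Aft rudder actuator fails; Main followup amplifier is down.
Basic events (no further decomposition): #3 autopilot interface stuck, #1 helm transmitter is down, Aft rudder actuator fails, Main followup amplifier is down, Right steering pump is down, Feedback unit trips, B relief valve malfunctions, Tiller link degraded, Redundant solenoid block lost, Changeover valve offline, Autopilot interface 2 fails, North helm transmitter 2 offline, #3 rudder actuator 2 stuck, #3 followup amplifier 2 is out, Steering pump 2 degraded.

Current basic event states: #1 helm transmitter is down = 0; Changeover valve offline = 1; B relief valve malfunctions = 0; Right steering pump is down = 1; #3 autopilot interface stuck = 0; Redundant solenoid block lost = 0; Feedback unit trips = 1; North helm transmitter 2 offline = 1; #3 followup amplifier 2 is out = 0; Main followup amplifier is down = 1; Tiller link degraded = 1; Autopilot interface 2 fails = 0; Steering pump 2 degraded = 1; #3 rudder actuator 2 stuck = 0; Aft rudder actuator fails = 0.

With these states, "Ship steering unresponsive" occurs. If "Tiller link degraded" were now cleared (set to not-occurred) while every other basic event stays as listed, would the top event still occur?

Counterfactual: set "Tiller link degraded" to not occurred.
Starboard system lost [OR]: #3 autopilot interface stuck=not, #1 helm transmitter is down=not, Aft rudder actuator fails=not, Main followup amplifier is down=occurs → at least one input occurs → occurs.
NFU path inoperative [OR]: B relief valve malfunctions=not, Tiller link degraded=not, Redundant solenoid block lost=not → no input occurs → does not occur.
Rudder loop down [AND]: Right steering pump is down=occurs, Feedback unit trips=occurs, NFU path inoperative=not → not all inputs occur → does not occur.
Port system inoperative [AND]: Starboard system lost=occurs, Rudder loop down=not → not all inputs occur → does not occur.
Pump set lost [AND]: Changeover valve offline=occurs, Autopilot interface 2 fails=not, North helm transmitter 2 offline=occurs → not all inputs occur → does not occur.
Followup chain fails [AND]: #3 rudder actuator 2 stuck=not, #3 followup amplifier 2 is out=not, Steering pump 2 degraded=occurs → not all inputs occur → does not occur.
Ship steering unresponsive [OR]: Port system inoperative=not, Pump set lost=not, Followup chain fails=not → no input occurs → does not occur.

No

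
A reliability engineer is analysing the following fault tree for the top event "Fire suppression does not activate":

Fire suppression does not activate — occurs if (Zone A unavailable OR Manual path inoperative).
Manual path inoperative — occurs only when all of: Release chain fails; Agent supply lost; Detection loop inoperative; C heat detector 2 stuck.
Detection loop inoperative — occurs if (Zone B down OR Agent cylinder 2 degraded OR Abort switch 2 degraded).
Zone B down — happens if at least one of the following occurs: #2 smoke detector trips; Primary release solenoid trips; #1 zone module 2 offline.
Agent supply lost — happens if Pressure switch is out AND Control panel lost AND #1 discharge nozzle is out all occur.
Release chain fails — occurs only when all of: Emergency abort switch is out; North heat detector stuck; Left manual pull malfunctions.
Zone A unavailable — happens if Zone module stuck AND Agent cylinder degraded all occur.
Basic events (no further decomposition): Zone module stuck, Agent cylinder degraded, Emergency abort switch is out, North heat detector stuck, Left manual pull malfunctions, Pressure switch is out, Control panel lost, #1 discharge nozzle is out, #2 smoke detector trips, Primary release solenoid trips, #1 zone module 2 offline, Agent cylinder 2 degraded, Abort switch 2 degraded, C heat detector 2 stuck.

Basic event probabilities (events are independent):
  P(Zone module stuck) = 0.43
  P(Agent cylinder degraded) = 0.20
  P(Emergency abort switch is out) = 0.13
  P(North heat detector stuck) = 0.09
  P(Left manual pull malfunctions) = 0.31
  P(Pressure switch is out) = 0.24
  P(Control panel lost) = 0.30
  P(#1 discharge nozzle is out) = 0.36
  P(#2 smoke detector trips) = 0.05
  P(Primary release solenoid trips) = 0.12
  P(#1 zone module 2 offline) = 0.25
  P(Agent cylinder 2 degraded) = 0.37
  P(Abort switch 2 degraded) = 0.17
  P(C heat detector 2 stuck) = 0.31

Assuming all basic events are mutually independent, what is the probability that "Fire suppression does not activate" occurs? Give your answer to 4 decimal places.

P(Zone A unavailable) [AND] = 0.43 × 0.20 = 0.086000
P(Release chain fails) [AND] = 0.13 × 0.09 × 0.31 = 0.003627
P(Agent supply lost) [AND] = 0.24 × 0.30 × 0.36 = 0.025920
P(Zone B down) [OR] = 1 − (1−0.05) × (1−0.12) × (1−0.25) = 0.373000
P(Detection loop inoperative) [OR] = 1 − (1−0.373000) × (1−0.37) × (1−0.17) = 0.672142
P(Manual path inoperative) [AND] = 0.003627 × 0.025920 × 0.672142 × 0.31 = 0.000020
P(Fire suppression does not activate) [OR] = 1 − (1−0.086000) × (1−0.000020) = 0.086018
Rounded to 4 decimal places: P(Fire suppression does not activate) ≈ 0.0860.

0.0860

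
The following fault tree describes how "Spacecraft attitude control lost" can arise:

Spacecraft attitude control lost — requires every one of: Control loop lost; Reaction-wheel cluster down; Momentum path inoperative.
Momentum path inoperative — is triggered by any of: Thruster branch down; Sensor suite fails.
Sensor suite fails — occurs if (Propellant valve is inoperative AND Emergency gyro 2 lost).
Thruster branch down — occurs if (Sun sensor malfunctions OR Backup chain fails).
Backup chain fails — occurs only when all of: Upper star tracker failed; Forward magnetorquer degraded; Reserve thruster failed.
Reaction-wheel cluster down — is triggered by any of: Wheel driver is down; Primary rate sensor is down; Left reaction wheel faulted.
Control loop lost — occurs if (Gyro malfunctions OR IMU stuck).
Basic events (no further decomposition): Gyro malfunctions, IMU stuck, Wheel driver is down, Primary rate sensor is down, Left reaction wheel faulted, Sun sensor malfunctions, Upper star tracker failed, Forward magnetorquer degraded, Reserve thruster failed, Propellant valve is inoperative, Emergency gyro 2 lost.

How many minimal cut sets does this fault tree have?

Control loop lost [OR]: union of children's cut sets → 2 cut set(s).
Reaction-wheel cluster down [OR]: union of children's cut sets → 3 cut set(s).
Backup chain fails [AND]: one cut set from each child combined → 1 × 1 × 1 = 1 cut set(s).
Thruster branch down [OR]: union of children's cut sets → 2 cut set(s).
Sensor suite fails [AND]: one cut set from each child combined → 1 × 1 = 1 cut set(s).
Momentum path inoperative [OR]: union of children's cut sets → 3 cut set(s).
Spacecraft attitude control lost [AND]: one cut set from each child combined → 2 × 3 × 3 = 18 cut set(s).

18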